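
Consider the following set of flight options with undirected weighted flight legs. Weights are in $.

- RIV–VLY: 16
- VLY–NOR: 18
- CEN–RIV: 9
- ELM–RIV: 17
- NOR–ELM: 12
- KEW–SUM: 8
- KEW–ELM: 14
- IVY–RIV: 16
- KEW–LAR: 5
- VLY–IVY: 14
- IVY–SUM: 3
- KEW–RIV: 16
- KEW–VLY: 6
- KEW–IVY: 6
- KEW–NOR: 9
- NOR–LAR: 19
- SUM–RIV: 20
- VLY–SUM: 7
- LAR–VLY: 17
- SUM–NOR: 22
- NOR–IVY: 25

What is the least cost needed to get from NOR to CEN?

Candidate routes:
NOR–ELM–RIV–CEN: 12+17+9 = 38
NOR–KEW–RIV–CEN: 9+16+9 = 34
Cheapest is NOR–KEW–RIV–CEN at $34.

$34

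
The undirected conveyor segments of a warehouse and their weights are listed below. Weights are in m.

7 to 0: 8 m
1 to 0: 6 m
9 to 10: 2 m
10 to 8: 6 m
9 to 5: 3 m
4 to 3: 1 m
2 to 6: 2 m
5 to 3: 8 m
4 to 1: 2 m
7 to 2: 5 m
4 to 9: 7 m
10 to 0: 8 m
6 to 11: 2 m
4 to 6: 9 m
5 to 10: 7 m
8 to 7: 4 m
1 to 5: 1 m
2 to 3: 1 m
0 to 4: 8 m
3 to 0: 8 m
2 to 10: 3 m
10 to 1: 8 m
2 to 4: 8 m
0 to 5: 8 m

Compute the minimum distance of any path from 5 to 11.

Compare a few routes:
5–1–4–3–2–6–11: 1+2+1+1+2+2 = 9
5–3–2–6–11: 8+1+2+2 = 13
5–9–10–2–6–11: 3+2+3+2+2 = 12
5–10–2–6–11: 7+3+2+2 = 14
Cheapest is 5–1–4–3–2–6–11 at 9 m.

9 m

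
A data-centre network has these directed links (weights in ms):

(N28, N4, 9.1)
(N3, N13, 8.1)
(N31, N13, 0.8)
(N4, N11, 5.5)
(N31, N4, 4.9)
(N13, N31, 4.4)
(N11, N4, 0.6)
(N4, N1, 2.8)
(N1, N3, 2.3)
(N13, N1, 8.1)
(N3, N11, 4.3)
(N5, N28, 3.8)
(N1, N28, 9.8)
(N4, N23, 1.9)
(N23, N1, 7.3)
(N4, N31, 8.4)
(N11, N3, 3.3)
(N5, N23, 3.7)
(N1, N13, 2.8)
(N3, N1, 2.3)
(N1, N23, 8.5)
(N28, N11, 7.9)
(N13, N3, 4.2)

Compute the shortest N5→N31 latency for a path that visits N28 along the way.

20.7 ms

Shortest N5→N28: N5 → N28 = 3.8
Best N28 to N31: N28 → N11 → N4 → N31 costing 16.9
Total via N28: 3.8 + 16.9 = 20.7 ms.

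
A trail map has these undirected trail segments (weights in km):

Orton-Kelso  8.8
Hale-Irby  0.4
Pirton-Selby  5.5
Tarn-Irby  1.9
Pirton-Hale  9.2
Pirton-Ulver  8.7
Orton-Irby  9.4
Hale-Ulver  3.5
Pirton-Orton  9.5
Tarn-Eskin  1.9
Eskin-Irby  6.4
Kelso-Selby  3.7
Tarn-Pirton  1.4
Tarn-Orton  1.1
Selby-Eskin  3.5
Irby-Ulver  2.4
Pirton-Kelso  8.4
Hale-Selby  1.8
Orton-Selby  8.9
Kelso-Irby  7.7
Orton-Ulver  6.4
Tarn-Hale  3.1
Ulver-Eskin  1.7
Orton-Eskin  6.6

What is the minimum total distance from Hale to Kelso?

Running Dijkstra from Hale:
Hale: 0
Irby: 0.4  (via Hale)
Selby: 1.8  (via Hale)
Tarn: 2.3  (via Irby)
Ulver: 2.8  (via Irby)
Orton: 3.4  (via Tarn)
Pirton: 3.7  (via Tarn)
Eskin: 4.2  (via Tarn)
Kelso: 5.5  (via Selby)
Shortest route: Hale–Selby–Kelso = 5.5 km.

5.5 km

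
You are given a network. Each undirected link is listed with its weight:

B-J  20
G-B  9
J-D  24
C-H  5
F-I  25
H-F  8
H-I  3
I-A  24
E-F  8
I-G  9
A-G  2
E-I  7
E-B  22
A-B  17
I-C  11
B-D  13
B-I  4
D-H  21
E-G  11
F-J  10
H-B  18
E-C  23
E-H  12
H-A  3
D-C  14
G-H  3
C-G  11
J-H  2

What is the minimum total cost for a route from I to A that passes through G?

8

Best I to G: I–H–G costing 6
Best G to A: G–A costing 2
Total via G: 6 + 2 = 8.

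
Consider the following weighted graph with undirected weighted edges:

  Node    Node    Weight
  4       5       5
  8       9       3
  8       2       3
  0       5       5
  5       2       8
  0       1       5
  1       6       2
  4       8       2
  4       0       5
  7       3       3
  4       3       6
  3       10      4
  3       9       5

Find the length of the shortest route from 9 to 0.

10

Compare a few routes:
9 → 8 → 4 → 0: 3+2+5 = 10
9 → 8 → 4 → 5 → 0: 3+2+5+5 = 15
9 → 3 → 4 → 0: 5+6+5 = 16
The minimum is 10 via 9 → 8 → 4 → 0.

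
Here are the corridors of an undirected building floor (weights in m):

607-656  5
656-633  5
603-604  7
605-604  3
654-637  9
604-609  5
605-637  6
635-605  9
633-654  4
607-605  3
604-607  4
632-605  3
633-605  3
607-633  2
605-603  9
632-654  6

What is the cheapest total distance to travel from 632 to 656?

Enumerating some paths:
632–605–633–656: 3+3+5 = 11
632–605–607–633–656: 3+3+2+5 = 13
The minimum is 11 m via 632–605–633–656.

11 m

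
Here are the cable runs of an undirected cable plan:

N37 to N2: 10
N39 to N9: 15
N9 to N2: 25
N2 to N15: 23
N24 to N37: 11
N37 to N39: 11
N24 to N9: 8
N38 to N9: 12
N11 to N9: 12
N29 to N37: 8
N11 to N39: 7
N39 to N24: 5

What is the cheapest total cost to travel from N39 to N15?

44

Shortest distances from N39:
N39: 0
N24: 5  (via N39)
N11: 7  (via N39)
N37: 11  (via N39)
N9: 13  (via N24)
N29: 19  (via N37)
N2: 21  (via N37)
N38: 25  (via N9)
N15: 44  (via N2)
Shortest route: N39–N37–N2–N15 = 44.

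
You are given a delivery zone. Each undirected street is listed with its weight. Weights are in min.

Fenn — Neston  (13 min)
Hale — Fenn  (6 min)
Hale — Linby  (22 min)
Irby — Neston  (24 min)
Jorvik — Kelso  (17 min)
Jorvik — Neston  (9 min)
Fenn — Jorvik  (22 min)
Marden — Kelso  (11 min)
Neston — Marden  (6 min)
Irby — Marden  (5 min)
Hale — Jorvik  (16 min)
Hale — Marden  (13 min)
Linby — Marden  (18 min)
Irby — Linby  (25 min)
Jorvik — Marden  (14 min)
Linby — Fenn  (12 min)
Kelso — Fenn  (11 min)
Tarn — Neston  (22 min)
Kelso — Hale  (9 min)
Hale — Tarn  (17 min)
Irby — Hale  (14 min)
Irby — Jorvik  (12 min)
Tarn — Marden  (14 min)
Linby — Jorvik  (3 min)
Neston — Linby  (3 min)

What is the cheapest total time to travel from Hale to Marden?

13 min

Enumerating some paths:
Hale - Fenn - Neston - Marden: 6+13+6 = 25
Hale - Irby - Marden: 14+5 = 19
Hale - Kelso - Marden: 9+11 = 20
Hale - Marden: 13 = 13
Cheapest is Hale - Marden at 13 min.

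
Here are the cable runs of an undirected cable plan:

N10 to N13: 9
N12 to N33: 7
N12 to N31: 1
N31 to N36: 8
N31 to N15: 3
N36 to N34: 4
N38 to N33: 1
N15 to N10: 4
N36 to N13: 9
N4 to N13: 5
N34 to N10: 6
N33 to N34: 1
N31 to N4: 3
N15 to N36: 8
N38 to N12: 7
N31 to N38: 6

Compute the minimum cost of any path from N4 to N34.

Shortest distances from N4:
N4: 0
N31: 3  (via N4)
N12: 4  (via N31)
N13: 5  (via N4)
N15: 6  (via N31)
N38: 9  (via N31)
N33: 10  (via N38)
N10: 10  (via N15)
N34: 11  (via N33)
Shortest route: N4–N31–N38–N33–N34 = 11.

11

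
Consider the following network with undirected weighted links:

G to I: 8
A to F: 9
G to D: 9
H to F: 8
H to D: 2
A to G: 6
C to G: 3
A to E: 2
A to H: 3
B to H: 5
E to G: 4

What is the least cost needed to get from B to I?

Settle nodes by increasing distance from B:
B: 0
H: 5  (via B)
D: 7  (via H)
A: 8  (via H)
E: 10  (via A)
F: 13  (via H)
G: 14  (via A)
C: 17  (via G)
I: 22  (via G)
Shortest route: B–H–A–G–I = 22.

22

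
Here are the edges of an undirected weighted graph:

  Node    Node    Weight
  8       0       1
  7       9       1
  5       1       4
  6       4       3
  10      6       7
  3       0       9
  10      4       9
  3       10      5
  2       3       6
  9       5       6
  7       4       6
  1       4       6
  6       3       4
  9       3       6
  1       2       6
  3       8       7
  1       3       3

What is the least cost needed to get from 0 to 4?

Enumerating some paths:
0–8–3–6–4: 1+7+4+3 = 15
0–3–6–4: 9+4+3 = 16
0–8–3–1–4: 1+7+3+6 = 17
The minimum is 15 via 0–8–3–6–4.

15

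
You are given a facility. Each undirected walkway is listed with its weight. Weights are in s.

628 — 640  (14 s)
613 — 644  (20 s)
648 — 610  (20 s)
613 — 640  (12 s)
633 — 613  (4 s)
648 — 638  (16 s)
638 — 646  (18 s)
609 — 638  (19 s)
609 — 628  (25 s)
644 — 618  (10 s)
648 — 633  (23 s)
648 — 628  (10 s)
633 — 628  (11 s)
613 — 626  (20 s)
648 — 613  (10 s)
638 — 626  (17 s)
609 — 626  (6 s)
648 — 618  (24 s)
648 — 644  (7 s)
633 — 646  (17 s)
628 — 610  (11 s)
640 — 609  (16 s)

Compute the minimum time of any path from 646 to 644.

38 s

Candidate routes:
646 - 633 - 613 - 648 - 644: 17+4+10+7 = 38
646 - 638 - 648 - 644: 18+16+7 = 41
646 - 633 - 613 - 644: 17+4+20 = 41
The minimum is 38 s via 646 - 633 - 613 - 648 - 644.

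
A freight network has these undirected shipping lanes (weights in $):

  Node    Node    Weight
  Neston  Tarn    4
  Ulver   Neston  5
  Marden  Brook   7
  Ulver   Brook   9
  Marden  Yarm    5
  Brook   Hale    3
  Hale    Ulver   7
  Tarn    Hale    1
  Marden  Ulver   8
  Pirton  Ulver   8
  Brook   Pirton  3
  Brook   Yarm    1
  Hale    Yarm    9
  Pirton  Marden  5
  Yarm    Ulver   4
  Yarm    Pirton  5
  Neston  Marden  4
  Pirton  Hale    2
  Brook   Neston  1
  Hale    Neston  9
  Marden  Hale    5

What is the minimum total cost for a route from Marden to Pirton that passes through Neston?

$8

Best Marden to Neston: Marden → Neston costing 4
Shortest Neston→Pirton: Neston → Brook → Pirton = 4
Total via Neston: 4 + 4 = $8.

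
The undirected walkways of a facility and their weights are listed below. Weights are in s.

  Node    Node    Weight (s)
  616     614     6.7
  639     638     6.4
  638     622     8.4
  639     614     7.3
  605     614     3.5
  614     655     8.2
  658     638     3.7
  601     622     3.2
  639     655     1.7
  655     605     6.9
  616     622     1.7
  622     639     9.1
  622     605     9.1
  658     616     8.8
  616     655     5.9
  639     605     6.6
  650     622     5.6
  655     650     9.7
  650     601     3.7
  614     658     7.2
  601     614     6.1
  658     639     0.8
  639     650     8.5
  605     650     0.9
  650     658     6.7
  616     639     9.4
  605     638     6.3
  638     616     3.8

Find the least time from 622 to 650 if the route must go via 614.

Shortest 622→614: 622–616–614 = 8.4
Best 614 to 650: 614–605–650 costing 4.4
Total via 614: 8.4 + 4.4 = 12.8 s.

12.8 s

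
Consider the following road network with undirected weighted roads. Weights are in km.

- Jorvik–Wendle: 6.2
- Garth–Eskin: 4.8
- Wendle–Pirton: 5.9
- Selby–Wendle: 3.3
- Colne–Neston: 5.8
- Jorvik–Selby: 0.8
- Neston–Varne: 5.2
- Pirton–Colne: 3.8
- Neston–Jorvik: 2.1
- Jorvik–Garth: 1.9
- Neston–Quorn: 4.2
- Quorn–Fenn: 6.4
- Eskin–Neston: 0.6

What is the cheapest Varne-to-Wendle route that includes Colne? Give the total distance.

20.7 km

Shortest Varne→Colne: Varne → Neston → Colne = 11
Best Colne to Wendle: Colne → Pirton → Wendle costing 9.7
Total via Colne: 11 + 9.7 = 20.7 km.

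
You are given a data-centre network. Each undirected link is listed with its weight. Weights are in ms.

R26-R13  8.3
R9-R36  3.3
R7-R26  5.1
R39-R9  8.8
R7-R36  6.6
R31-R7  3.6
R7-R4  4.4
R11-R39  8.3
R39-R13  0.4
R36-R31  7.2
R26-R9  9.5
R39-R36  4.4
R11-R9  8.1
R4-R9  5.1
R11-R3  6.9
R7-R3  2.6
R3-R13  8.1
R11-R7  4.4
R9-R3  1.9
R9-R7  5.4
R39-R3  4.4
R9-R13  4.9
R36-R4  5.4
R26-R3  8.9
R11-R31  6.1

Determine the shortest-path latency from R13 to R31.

11 ms

Enumerating some paths:
R13 → R9 → R3 → R7 → R31: 4.9+1.9+2.6+3.6 = 13
R13 → R39 → R3 → R7 → R31: 0.4+4.4+2.6+3.6 = 11
R13 → R39 → R36 → R31: 0.4+4.4+7.2 = 12
The minimum is 11 ms via R13 → R39 → R3 → R7 → R31.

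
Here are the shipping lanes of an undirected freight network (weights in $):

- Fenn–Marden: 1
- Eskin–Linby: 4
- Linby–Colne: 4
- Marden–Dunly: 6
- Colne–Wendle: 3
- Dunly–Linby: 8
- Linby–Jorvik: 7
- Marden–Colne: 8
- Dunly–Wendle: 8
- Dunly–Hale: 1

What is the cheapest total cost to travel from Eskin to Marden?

Candidate routes:
Eskin–Linby–Dunly–Marden: 4+8+6 = 18
Eskin–Linby–Colne–Marden: 4+4+8 = 16
Cheapest is Eskin–Linby–Colne–Marden at $16.

$16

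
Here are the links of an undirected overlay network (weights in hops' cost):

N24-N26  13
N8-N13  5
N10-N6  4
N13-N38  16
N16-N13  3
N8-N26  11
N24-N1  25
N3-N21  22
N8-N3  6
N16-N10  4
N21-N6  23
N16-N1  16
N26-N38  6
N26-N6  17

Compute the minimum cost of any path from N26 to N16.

19 hops' cost

Compare a few routes:
N26 - N38 - N13 - N16: 6+16+3 = 25
N26 - N6 - N10 - N16: 17+4+4 = 25
N26 - N8 - N13 - N16: 11+5+3 = 19
Cheapest is N26 - N8 - N13 - N16 at 19 hops' cost.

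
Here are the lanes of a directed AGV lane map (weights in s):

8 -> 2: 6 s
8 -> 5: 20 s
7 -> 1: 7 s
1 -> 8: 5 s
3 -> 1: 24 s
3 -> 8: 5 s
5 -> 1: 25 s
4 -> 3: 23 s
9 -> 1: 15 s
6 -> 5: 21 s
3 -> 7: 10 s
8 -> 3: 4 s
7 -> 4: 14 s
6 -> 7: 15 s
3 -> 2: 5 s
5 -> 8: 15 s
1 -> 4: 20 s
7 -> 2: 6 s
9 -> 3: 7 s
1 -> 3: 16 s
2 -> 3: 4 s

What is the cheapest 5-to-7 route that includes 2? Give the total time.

Shortest 5→2: 5 → 8 → 2 = 21
Best 2 to 7: 2 → 3 → 7 costing 14
Total via 2: 21 + 14 = 35 s.

35 s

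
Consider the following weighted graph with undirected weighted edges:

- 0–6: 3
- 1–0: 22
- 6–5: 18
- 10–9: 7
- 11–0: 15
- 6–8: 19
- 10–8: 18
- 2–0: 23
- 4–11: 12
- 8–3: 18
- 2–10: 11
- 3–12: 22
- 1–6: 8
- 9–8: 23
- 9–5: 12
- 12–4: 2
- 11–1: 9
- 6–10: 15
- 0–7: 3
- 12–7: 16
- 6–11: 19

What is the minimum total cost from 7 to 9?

Shortest distances from 7:
7: 0
0: 3  (via 7)
6: 6  (via 0)
1: 14  (via 6)
12: 16  (via 7)
4: 18  (via 12)
11: 18  (via 0)
10: 21  (via 6)
5: 24  (via 6)
8: 25  (via 6)
2: 26  (via 0)
9: 28  (via 10)
Shortest route: 7 → 0 → 6 → 10 → 9 = 28.

28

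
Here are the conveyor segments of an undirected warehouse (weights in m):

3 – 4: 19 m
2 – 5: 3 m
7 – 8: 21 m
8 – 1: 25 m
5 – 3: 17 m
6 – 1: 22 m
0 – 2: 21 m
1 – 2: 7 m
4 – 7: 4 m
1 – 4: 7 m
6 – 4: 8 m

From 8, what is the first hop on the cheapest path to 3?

Candidate routes:
8–7–4–3: 21+4+19 = 44
8–1–4–3: 25+7+19 = 51
8–7–4–1–2–5–3: 21+4+7+7+3+17 = 59
8–1–2–5–3: 25+7+3+17 = 52
The minimum is 44 m via 8–7–4–3.
So from 8 the first move is to 7.

7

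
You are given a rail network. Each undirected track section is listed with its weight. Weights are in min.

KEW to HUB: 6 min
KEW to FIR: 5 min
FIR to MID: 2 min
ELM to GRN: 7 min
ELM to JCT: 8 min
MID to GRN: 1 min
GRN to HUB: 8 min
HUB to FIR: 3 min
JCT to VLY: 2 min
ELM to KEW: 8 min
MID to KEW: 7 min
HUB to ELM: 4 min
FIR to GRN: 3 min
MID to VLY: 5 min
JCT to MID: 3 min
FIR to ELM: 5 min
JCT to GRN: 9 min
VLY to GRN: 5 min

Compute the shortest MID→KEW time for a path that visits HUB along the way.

Best MID to HUB: MID–FIR–HUB costing 5
Shortest HUB→KEW: HUB–KEW = 6
Total via HUB: 5 + 6 = 11 min.

11 min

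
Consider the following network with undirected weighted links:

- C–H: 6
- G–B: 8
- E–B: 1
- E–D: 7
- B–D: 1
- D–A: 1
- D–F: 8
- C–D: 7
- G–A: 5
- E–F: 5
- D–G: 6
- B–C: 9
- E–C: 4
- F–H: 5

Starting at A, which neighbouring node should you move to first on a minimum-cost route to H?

Candidate routes:
A → D → C → H: 1+7+6 = 14
A → D → B → E → C → H: 1+1+1+4+6 = 13
Cheapest is A → D → B → E → C → H at 13.
So from A the first move is to D.

D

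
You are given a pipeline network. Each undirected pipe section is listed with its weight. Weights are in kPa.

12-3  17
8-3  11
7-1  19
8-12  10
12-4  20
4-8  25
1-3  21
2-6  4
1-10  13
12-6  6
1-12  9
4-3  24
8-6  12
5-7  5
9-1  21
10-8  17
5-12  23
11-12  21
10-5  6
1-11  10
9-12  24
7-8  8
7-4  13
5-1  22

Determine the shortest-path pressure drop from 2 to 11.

29 kPa

Enumerating some paths:
2 → 6 → 8 → 12 → 1 → 11: 4+12+10+9+10 = 45
2 → 6 → 12 → 11: 4+6+21 = 31
2 → 6 → 12 → 1 → 11: 4+6+9+10 = 29
The minimum is 29 kPa via 2 → 6 → 12 → 1 → 11.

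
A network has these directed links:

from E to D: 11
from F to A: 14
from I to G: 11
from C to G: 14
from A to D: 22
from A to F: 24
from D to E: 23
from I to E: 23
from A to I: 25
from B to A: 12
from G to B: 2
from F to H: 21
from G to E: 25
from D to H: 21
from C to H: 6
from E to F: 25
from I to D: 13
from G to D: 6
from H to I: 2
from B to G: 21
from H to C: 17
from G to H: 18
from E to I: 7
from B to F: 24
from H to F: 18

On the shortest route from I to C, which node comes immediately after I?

G

Candidate routes:
I → G → D → H → C: 11+6+21+17 = 55
I → E → D → H → C: 23+11+21+17 = 72
I → D → H → C: 13+21+17 = 51
I → G → H → C: 11+18+17 = 46
Cheapest is I → G → H → C at 46.
So from I the first move is to G.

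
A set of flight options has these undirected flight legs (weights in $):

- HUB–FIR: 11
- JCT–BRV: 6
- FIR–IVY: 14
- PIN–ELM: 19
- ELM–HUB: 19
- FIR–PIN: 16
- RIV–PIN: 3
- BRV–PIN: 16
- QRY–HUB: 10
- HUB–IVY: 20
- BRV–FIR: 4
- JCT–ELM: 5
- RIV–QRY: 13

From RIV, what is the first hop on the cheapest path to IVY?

PIN

Candidate routes:
RIV → QRY → HUB → IVY: 13+10+20 = 43
RIV → PIN → FIR → IVY: 3+16+14 = 33
RIV → PIN → BRV → FIR → IVY: 3+16+4+14 = 37
Cheapest is RIV → PIN → FIR → IVY at $33.
So from RIV the first move is to PIN.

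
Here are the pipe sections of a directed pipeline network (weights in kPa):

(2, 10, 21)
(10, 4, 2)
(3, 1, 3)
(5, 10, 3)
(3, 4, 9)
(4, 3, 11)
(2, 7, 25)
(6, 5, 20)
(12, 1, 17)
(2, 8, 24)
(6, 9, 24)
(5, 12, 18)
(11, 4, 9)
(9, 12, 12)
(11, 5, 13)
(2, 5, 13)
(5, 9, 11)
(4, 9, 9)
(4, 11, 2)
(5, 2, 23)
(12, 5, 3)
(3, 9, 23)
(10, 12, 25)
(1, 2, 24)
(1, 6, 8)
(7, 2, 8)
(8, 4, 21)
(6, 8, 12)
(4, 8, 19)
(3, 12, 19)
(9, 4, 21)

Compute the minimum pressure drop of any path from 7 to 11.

Settle nodes by increasing distance from 7:
7: 0
2: 8  (via 7)
5: 21  (via 2)
10: 24  (via 5)
4: 26  (via 10)
11: 28  (via 4)
Shortest route: 7 → 2 → 5 → 10 → 4 → 11 = 28 kPa.

28 kPa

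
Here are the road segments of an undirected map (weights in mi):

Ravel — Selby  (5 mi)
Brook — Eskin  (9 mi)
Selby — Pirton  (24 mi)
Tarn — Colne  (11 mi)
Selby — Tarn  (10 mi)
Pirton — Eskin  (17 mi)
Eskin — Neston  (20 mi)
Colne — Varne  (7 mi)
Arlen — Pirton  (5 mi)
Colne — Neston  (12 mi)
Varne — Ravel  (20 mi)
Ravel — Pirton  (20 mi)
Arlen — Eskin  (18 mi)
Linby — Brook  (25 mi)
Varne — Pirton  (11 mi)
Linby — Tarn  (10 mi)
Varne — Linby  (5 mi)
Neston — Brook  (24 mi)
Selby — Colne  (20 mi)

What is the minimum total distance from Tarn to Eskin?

43 mi

Candidate routes:
Tarn–Linby–Brook–Eskin: 10+25+9 = 44
Tarn–Colne–Neston–Eskin: 11+12+20 = 43
Cheapest is Tarn–Colne–Neston–Eskin at 43 mi.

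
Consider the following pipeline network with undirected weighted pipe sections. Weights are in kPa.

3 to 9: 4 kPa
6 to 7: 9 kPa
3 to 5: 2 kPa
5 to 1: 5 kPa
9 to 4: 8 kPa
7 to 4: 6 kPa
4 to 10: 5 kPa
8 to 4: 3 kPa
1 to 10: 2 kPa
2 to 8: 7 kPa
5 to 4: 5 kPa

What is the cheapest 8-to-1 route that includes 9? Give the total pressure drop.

Shortest 8→9: 8–4–9 = 11
Shortest 9→1: 9–3–5–1 = 11
Total via 9: 11 + 11 = 22 kPa.

22 kPa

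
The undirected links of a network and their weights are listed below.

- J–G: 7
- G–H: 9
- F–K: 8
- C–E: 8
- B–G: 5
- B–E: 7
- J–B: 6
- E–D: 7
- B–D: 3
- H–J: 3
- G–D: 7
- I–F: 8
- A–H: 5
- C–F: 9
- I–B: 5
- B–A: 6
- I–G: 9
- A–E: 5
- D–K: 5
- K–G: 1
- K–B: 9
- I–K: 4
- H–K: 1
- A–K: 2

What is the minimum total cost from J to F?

12

Running Dijkstra from J:
J: 0
H: 3  (via J)
K: 4  (via H)
G: 5  (via K)
A: 6  (via K)
B: 6  (via J)
I: 8  (via K)
D: 9  (via K)
E: 11  (via A)
F: 12  (via K)
Shortest route: J–H–K–F = 12.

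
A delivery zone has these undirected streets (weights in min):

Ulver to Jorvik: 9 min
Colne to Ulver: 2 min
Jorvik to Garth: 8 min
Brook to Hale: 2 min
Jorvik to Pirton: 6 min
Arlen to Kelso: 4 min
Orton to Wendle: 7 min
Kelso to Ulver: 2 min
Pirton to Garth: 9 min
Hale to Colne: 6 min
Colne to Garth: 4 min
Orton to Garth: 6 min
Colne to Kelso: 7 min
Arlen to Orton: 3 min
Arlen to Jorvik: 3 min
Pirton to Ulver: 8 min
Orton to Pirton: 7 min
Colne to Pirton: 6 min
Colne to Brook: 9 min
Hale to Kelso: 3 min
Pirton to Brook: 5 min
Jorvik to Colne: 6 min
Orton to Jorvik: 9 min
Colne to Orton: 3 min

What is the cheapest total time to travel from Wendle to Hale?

Running Dijkstra from Wendle:
Wendle: 0
Orton: 7  (via Wendle)
Colne: 10  (via Orton)
Arlen: 10  (via Orton)
Ulver: 12  (via Colne)
Garth: 13  (via Orton)
Jorvik: 13  (via Arlen)
Kelso: 14  (via Arlen)
Pirton: 14  (via Orton)
Hale: 16  (via Colne)
Shortest route: Wendle → Orton → Colne → Hale = 16 min.

16 min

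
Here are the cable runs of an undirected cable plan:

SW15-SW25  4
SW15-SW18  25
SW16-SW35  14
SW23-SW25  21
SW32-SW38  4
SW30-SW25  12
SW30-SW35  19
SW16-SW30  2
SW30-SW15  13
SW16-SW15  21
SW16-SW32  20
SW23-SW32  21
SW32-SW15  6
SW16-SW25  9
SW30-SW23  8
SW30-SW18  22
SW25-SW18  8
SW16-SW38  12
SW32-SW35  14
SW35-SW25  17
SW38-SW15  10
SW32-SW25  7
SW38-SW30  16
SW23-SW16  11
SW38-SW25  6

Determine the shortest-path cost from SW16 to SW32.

Shortest distances from SW16:
SW16: 0
SW30: 2  (via SW16)
SW25: 9  (via SW16)
SW23: 10  (via SW30)
SW38: 12  (via SW16)
SW15: 13  (via SW25)
SW35: 14  (via SW16)
SW32: 16  (via SW25)
Shortest route: SW16 → SW25 → SW32 = 16.

16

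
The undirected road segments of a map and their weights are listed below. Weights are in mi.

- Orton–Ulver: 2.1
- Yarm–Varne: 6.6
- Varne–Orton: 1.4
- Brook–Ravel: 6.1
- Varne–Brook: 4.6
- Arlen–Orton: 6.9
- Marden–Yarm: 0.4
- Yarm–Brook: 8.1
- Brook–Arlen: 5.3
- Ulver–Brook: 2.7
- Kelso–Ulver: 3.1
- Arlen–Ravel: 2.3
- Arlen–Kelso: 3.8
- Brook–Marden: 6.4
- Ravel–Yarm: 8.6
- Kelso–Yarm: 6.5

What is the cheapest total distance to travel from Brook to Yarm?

Enumerating some paths:
Brook → Marden → Yarm: 6.4+0.4 = 6.8
Brook → Yarm: 8.1 = 8.1
The minimum is 6.8 mi via Brook → Marden → Yarm.

6.8 mi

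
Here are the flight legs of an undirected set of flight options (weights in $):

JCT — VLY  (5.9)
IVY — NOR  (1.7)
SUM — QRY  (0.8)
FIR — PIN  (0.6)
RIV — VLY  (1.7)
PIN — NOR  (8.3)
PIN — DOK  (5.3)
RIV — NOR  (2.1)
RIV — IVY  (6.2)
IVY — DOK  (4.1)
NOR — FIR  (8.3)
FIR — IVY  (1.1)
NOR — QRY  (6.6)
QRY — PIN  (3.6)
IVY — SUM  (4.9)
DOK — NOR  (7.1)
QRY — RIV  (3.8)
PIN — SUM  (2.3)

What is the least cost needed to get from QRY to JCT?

Enumerating some paths:
QRY - SUM - PIN - FIR - IVY - NOR - RIV - VLY - JCT: 0.8+2.3+0.6+1.1+1.7+2.1+1.7+5.9 = 16.2
QRY - RIV - VLY - JCT: 3.8+1.7+5.9 = 11.4
The minimum is $11.4 via QRY - RIV - VLY - JCT.

$11.4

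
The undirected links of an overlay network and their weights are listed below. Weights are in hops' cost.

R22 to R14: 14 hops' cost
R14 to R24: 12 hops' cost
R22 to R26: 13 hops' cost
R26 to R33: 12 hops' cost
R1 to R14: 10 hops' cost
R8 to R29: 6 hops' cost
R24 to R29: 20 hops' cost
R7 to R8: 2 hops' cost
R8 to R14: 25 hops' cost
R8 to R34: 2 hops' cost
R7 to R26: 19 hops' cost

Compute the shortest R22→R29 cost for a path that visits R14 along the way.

Best R22 to R14: R22 → R14 costing 14
Best R14 to R29: R14 → R8 → R29 costing 31
Total via R14: 14 + 31 = 45 hops' cost.

45 hops' cost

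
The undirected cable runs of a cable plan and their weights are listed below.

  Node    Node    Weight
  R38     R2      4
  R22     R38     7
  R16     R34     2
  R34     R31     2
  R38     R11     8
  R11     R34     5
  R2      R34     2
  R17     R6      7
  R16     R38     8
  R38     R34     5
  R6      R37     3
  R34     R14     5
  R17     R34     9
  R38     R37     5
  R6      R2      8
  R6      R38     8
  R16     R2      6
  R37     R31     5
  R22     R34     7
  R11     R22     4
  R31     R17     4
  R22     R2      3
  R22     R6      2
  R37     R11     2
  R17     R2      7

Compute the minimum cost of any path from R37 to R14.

12

Running Dijkstra from R37:
R37: 0
R11: 2  (via R37)
R6: 3  (via R37)
R22: 5  (via R6)
R31: 5  (via R37)
R38: 5  (via R37)
R34: 7  (via R11)
R2: 8  (via R22)
R17: 9  (via R31)
R16: 9  (via R34)
R14: 12  (via R34)
Shortest route: R37–R11–R34–R14 = 12.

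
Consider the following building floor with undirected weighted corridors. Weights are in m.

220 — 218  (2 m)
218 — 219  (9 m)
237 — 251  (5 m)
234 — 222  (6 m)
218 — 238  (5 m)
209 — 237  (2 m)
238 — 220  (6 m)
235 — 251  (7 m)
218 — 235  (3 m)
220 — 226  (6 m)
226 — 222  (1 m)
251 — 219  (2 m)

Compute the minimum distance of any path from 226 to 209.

25 m

Enumerating some paths:
226 → 220 → 218 → 219 → 251 → 237 → 209: 6+2+9+2+5+2 = 26
226 → 220 → 218 → 235 → 251 → 237 → 209: 6+2+3+7+5+2 = 25
Cheapest is 226 → 220 → 218 → 235 → 251 → 237 → 209 at 25 m.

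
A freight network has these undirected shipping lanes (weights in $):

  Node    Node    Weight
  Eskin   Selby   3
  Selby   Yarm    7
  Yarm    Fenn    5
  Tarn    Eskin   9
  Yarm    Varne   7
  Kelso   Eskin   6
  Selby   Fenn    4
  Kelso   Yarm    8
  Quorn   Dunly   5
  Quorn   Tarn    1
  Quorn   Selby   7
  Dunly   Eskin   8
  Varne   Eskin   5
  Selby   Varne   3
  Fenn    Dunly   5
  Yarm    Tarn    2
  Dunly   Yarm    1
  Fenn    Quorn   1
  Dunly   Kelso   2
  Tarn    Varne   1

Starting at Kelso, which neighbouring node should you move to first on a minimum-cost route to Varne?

Dunly

Candidate routes:
Kelso → Dunly → Yarm → Tarn → Varne: 2+1+2+1 = 6
Kelso → Dunly → Quorn → Tarn → Varne: 2+5+1+1 = 9
Cheapest is Kelso → Dunly → Yarm → Tarn → Varne at $6.
So from Kelso the first move is to Dunly.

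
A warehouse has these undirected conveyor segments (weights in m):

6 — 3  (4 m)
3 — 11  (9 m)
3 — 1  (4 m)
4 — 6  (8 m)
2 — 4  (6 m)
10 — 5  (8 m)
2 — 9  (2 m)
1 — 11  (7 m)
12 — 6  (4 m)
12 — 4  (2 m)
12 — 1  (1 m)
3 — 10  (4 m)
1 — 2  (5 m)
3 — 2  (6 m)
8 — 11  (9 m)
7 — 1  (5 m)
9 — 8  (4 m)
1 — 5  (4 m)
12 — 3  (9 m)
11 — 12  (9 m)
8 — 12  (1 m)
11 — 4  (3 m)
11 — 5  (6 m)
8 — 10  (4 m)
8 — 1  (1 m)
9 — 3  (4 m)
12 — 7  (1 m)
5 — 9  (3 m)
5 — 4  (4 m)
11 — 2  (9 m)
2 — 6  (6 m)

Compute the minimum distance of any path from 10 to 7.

Running Dijkstra from 10:
10: 0
3: 4  (via 10)
8: 4  (via 10)
1: 5  (via 8)
12: 5  (via 8)
7: 6  (via 12)
Shortest route: 10 → 8 → 12 → 7 = 6 m.

6 m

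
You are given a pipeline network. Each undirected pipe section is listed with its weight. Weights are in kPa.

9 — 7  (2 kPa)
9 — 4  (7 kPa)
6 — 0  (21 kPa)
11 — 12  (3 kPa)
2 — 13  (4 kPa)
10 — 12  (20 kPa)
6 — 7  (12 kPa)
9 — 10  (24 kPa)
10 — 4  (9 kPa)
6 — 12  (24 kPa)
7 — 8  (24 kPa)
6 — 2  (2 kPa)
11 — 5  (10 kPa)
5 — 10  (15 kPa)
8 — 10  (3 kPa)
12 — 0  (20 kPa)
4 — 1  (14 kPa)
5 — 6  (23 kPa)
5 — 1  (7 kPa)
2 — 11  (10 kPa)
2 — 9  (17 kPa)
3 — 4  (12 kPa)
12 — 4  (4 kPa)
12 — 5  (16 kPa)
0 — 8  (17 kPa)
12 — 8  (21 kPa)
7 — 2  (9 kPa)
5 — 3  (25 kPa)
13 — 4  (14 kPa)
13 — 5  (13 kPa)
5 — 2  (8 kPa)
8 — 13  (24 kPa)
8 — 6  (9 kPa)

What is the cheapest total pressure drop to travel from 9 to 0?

31 kPa

Candidate routes:
9 → 4 → 12 → 0: 7+4+20 = 31
9 → 7 → 2 → 6 → 0: 2+9+2+21 = 34
Cheapest is 9 → 4 → 12 → 0 at 31 kPa.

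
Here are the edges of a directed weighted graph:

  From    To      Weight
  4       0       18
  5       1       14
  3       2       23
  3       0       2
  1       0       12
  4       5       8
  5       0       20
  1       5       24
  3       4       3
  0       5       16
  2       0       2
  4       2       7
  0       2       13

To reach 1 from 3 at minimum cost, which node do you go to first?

Compare a few routes:
3 → 0 → 5 → 1: 2+16+14 = 32
3 → 4 → 0 → 5 → 1: 3+18+16+14 = 51
3 → 4 → 5 → 1: 3+8+14 = 25
3 → 4 → 2 → 0 → 5 → 1: 3+7+2+16+14 = 42
The minimum is 25 via 3 → 4 → 5 → 1.
So from 3 the first move is to 4.

4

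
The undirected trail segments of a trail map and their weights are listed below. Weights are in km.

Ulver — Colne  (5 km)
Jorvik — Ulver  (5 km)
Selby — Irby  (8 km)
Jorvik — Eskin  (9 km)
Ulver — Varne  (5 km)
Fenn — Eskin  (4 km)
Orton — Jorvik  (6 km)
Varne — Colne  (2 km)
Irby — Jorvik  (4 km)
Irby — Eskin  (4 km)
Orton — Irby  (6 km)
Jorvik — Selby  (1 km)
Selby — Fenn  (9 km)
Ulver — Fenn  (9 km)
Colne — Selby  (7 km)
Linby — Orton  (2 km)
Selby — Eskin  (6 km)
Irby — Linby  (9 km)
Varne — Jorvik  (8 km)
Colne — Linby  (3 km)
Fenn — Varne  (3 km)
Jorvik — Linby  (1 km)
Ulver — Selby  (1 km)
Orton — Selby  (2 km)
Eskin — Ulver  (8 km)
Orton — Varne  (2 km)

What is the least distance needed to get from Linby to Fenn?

Candidate routes:
Linby–Colne–Varne–Fenn: 3+2+3 = 8
Linby–Orton–Varne–Fenn: 2+2+3 = 7
Cheapest is Linby–Orton–Varne–Fenn at 7 km.

7 km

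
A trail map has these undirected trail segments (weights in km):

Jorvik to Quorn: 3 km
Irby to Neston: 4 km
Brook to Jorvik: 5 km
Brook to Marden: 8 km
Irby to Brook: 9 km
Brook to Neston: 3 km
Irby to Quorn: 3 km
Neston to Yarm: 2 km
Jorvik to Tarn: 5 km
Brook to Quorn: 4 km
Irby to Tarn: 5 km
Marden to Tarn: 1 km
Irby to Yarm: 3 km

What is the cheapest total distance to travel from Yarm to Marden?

9 km

Compare a few routes:
Yarm - Neston - Irby - Tarn - Marden: 2+4+5+1 = 12
Yarm - Irby - Tarn - Marden: 3+5+1 = 9
Cheapest is Yarm - Irby - Tarn - Marden at 9 km.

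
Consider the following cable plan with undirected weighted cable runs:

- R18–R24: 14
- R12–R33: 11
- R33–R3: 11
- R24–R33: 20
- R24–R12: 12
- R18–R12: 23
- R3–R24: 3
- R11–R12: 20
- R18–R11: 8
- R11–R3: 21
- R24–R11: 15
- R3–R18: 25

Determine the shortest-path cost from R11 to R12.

20

Candidate routes:
R11–R18–R12: 8+23 = 31
R11–R12: 20 = 20
R11–R24–R12: 15+12 = 27
Cheapest is R11–R12 at 20.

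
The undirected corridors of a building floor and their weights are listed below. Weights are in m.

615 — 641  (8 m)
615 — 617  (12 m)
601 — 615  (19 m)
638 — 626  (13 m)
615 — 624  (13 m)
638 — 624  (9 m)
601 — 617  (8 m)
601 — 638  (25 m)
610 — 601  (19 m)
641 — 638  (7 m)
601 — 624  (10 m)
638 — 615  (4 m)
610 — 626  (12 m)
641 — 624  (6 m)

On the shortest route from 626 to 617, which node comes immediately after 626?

638

Enumerating some paths:
626–638–641–615–617: 13+7+8+12 = 40
626–610–601–617: 12+19+8 = 39
626–638–624–601–617: 13+9+10+8 = 40
626–638–615–617: 13+4+12 = 29
The minimum is 29 m via 626–638–615–617.
So from 626 the first move is to 638.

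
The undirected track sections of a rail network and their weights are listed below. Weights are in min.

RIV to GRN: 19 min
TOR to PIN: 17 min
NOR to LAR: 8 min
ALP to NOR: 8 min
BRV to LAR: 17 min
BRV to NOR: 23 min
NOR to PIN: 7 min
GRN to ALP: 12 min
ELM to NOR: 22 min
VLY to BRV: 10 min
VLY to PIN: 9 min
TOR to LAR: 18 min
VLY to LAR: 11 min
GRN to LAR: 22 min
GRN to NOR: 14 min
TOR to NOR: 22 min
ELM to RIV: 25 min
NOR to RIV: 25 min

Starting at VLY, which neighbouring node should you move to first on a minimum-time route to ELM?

PIN

Enumerating some paths:
VLY → LAR → NOR → ELM: 11+8+22 = 41
VLY → PIN → NOR → ELM: 9+7+22 = 38
VLY → BRV → NOR → ELM: 10+23+22 = 55
Cheapest is VLY → PIN → NOR → ELM at 38 min.
So from VLY the first move is to PIN.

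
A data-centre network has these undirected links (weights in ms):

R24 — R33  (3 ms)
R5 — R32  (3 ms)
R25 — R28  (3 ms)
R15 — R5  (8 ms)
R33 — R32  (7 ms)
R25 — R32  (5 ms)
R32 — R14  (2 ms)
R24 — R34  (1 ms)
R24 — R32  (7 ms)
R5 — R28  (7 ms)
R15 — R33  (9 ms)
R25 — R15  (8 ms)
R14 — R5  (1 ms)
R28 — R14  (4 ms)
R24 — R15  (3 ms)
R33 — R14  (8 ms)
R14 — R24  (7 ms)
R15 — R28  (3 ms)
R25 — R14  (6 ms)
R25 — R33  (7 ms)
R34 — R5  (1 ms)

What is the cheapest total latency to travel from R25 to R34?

Running Dijkstra from R25:
R25: 0
R28: 3  (via R25)
R32: 5  (via R25)
R15: 6  (via R28)
R14: 6  (via R25)
R33: 7  (via R25)
R5: 7  (via R14)
R34: 8  (via R5)
Shortest route: R25–R14–R5–R34 = 8 ms.

8 ms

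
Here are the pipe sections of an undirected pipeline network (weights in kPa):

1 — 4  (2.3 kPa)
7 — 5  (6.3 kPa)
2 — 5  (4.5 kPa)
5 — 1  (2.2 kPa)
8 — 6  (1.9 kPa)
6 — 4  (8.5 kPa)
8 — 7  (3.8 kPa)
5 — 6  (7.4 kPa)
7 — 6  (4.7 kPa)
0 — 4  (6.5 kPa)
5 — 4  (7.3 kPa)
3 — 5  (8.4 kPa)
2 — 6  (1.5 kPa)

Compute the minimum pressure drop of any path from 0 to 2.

Running Dijkstra from 0:
0: 0
4: 6.5  (via 0)
1: 8.8  (via 4)
5: 11  (via 1)
6: 15  (via 4)
2: 15.5  (via 5)
Shortest route: 0–4–1–5–2 = 15.5 kPa.

15.5 kPa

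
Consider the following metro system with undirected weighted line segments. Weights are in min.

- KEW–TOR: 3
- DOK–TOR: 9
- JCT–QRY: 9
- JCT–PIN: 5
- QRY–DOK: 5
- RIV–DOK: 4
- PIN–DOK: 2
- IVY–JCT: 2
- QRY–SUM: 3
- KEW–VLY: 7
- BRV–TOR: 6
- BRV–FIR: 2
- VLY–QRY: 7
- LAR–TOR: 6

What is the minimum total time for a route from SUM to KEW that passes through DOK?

20 min

Best SUM to DOK: SUM → QRY → DOK costing 8
Shortest DOK→KEW: DOK → TOR → KEW = 12
Total via DOK: 8 + 12 = 20 min.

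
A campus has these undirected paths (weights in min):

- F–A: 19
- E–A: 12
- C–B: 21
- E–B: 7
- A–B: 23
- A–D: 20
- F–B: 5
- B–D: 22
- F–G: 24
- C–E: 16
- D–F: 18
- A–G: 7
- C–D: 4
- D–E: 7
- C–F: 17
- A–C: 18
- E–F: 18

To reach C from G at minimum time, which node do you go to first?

A

Enumerating some paths:
G - A - E - C: 7+12+16 = 35
G - A - E - D - C: 7+12+7+4 = 30
G - A - C: 7+18 = 25
G - A - D - C: 7+20+4 = 31
Cheapest is G - A - C at 25 min.
So from G the first move is to A.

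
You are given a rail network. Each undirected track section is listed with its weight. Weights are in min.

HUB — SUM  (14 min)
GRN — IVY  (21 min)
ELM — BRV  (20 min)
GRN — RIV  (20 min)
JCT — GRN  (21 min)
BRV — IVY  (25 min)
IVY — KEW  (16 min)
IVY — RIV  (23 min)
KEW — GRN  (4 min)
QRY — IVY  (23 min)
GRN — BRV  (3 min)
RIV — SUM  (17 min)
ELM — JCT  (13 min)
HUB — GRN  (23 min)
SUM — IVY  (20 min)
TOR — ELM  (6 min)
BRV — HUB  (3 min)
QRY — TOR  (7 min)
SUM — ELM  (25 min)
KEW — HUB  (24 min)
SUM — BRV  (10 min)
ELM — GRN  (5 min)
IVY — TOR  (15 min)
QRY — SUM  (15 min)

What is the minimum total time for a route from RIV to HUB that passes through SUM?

Shortest RIV→SUM: RIV–SUM = 17
Shortest SUM→HUB: SUM–BRV–HUB = 13
Total via SUM: 17 + 13 = 30 min.

30 min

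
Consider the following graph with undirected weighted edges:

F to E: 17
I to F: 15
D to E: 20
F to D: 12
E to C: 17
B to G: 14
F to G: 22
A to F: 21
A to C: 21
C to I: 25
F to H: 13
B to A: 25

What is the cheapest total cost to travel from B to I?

51

Candidate routes:
B - A - F - I: 25+21+15 = 61
B - G - F - I: 14+22+15 = 51
B - A - C - I: 25+21+25 = 71
Cheapest is B - G - F - I at 51.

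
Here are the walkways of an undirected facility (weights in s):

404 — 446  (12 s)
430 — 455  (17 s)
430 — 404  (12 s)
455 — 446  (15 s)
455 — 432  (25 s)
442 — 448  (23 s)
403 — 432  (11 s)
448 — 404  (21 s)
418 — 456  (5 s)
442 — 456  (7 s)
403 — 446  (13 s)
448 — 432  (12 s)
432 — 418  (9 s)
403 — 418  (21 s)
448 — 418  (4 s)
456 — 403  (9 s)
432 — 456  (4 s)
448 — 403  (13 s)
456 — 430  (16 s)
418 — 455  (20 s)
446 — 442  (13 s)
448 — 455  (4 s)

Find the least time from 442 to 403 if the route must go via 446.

Shortest 442→446: 442–446 = 13
Shortest 446→403: 446–403 = 13
Total via 446: 13 + 13 = 26 s.

26 s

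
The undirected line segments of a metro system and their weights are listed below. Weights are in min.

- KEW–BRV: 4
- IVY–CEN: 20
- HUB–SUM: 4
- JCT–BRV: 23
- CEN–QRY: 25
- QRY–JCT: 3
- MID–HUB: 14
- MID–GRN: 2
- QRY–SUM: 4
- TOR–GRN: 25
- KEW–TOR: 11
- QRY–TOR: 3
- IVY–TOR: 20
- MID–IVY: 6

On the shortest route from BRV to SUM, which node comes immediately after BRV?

KEW

Compare a few routes:
BRV → KEW → TOR → QRY → SUM: 4+11+3+4 = 22
BRV → JCT → QRY → SUM: 23+3+4 = 30
The minimum is 22 min via BRV → KEW → TOR → QRY → SUM.
So from BRV the first move is to KEW.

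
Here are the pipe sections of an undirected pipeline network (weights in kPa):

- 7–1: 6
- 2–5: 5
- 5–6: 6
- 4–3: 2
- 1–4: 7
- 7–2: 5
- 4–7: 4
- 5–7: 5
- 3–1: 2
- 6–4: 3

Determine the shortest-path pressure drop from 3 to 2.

11 kPa

Enumerating some paths:
3 → 1 → 7 → 2: 2+6+5 = 13
3 → 4 → 7 → 2: 2+4+5 = 11
The minimum is 11 kPa via 3 → 4 → 7 → 2.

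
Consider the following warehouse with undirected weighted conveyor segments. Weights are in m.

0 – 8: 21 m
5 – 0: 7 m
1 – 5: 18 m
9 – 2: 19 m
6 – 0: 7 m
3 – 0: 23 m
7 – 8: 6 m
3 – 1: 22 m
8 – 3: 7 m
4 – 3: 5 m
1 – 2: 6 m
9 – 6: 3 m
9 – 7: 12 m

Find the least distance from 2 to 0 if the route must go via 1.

31 m

Shortest 2→1: 2–1 = 6
Shortest 1→0: 1–5–0 = 25
Total via 1: 6 + 25 = 31 m.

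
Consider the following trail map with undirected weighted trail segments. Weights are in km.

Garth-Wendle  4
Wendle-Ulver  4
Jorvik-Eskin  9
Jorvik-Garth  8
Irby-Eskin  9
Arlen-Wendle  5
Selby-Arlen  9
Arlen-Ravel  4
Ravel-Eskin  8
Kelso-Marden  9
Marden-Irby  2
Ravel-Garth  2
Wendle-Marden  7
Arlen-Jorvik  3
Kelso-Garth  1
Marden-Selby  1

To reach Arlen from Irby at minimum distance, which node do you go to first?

Marden

Compare a few routes:
Irby–Marden–Selby–Arlen: 2+1+9 = 12
Irby–Marden–Kelso–Garth–Ravel–Arlen: 2+9+1+2+4 = 18
Irby–Marden–Wendle–Arlen: 2+7+5 = 14
Cheapest is Irby–Marden–Selby–Arlen at 12 km.
So from Irby the first move is to Marden.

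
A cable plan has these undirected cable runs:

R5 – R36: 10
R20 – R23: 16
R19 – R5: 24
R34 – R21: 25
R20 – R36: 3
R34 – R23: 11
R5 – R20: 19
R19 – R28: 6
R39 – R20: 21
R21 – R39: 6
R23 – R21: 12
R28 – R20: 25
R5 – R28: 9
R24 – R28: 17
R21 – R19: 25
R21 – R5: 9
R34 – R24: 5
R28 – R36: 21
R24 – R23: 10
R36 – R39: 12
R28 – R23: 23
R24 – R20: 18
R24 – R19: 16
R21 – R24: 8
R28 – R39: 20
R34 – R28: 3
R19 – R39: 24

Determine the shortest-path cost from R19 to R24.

14

Running Dijkstra from R19:
R19: 0
R28: 6  (via R19)
R34: 9  (via R28)
R24: 14  (via R34)
Shortest route: R19–R28–R34–R24 = 14.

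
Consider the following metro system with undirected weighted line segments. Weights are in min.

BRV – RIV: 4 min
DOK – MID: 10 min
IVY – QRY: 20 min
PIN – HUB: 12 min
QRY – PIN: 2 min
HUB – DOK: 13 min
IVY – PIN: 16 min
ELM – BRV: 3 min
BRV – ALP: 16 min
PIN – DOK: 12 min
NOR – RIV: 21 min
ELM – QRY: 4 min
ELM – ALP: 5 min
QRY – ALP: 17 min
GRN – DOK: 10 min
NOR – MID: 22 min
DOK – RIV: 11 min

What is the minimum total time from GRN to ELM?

Candidate routes:
GRN - DOK - RIV - BRV - ALP - ELM: 10+11+4+16+5 = 46
GRN - DOK - PIN - QRY - ALP - ELM: 10+12+2+17+5 = 46
GRN - DOK - HUB - PIN - QRY - ELM: 10+13+12+2+4 = 41
GRN - DOK - PIN - QRY - ELM: 10+12+2+4 = 28
Cheapest is GRN - DOK - PIN - QRY - ELM at 28 min.

28 min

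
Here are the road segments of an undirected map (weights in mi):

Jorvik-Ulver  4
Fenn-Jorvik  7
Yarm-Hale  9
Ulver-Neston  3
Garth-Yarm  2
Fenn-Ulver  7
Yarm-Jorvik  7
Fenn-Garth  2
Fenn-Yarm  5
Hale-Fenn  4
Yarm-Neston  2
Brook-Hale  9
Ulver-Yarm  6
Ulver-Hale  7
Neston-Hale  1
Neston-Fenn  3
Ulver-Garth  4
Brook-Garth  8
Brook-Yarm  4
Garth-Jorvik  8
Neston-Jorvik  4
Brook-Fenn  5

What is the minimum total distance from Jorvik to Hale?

Running Dijkstra from Jorvik:
Jorvik: 0
Neston: 4  (via Jorvik)
Ulver: 4  (via Jorvik)
Hale: 5  (via Neston)
Shortest route: Jorvik → Neston → Hale = 5 mi.

5 mi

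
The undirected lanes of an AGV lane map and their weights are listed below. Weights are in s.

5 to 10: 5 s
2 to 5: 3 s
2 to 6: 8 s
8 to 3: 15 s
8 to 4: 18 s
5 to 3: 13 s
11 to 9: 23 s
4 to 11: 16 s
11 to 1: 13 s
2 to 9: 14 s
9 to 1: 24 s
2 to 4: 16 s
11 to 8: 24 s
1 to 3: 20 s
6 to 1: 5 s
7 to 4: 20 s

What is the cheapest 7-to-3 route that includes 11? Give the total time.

69 s

Shortest 7→11: 7 → 4 → 11 = 36
Best 11 to 3: 11 → 1 → 3 costing 33
Total via 11: 36 + 33 = 69 s.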